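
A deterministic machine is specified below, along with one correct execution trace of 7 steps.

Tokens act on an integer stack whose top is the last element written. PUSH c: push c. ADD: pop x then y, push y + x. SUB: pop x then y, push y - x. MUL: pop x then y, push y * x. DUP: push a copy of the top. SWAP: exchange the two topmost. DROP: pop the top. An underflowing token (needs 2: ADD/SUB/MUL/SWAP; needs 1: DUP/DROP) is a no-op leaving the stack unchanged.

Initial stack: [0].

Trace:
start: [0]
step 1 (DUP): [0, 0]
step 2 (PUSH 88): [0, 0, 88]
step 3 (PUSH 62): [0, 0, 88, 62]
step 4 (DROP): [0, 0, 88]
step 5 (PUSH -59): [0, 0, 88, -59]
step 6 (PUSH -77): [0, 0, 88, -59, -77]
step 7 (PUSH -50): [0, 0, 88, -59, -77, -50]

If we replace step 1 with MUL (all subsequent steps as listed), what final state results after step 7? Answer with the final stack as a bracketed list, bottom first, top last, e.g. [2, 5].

(re-executing from step 1 with the substitution; state before step 1: [0])
step 1 (MUL): [0]
step 2 (PUSH 88): [0, 88]
step 3 (PUSH 62): [0, 88, 62]
step 4 (DROP): [0, 88]
step 5 (PUSH -59): [0, 88, -59]
step 6 (PUSH -77): [0, 88, -59, -77]
step 7 (PUSH -50): [0, 88, -59, -77, -50]

[0, 88, -59, -77, -50]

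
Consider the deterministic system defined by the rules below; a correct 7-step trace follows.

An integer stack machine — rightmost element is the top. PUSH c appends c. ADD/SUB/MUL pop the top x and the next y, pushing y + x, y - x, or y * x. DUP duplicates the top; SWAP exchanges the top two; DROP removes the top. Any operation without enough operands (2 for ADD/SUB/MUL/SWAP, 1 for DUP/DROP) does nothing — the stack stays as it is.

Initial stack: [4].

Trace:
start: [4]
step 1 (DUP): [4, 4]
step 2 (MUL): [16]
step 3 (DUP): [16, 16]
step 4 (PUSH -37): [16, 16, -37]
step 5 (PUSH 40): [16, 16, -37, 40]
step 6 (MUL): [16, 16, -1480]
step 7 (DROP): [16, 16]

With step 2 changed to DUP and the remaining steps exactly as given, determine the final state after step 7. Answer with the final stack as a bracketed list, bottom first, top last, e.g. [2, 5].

(re-executing from step 2 with the substitution; state before step 2: [4, 4])
step 2 (DUP): [4, 4, 4]
step 3 (DUP): [4, 4, 4, 4]
step 4 (PUSH -37): [4, 4, 4, 4, -37]
step 5 (PUSH 40): [4, 4, 4, 4, -37, 40]
step 6 (MUL): [4, 4, 4, 4, -1480]
step 7 (DROP): [4, 4, 4, 4]

[4, 4, 4, 4]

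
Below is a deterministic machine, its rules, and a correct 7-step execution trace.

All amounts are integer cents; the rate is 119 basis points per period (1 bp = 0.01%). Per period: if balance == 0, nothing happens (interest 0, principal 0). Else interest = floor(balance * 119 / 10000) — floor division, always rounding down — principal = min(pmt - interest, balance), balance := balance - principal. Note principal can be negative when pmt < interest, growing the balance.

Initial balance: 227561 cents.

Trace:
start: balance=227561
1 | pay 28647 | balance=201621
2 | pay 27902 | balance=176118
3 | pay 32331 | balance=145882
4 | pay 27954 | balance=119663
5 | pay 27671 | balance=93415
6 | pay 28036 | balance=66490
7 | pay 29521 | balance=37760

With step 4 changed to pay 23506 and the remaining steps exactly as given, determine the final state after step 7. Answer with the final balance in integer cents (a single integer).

42369

(re-executing from step 4 with the substitution; state before step 4: balance=145882)
4 | pay 23506 | balance=124111
5 | pay 27671 | balance=97916
6 | pay 28036 | balance=71045
7 | pay 29521 | balance=42369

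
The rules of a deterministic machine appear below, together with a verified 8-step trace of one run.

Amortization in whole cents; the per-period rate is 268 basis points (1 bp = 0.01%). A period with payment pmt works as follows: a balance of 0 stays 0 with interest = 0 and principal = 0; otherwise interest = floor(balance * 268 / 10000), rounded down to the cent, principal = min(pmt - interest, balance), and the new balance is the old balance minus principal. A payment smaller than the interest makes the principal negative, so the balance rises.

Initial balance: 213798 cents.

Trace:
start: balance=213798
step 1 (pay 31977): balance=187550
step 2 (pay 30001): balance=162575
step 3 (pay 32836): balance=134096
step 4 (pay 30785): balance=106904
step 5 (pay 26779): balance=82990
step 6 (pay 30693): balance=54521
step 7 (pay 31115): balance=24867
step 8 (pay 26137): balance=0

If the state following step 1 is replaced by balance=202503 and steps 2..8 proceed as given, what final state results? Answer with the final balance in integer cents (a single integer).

17389

state after step 1 := balance=202503
step 2 (pay 30001): balance=177929
step 3 (pay 32836): balance=149861
step 4 (pay 30785): balance=123092
step 5 (pay 26779): balance=99611
step 6 (pay 30693): balance=71587
step 7 (pay 31115): balance=42390
step 8 (pay 26137): balance=17389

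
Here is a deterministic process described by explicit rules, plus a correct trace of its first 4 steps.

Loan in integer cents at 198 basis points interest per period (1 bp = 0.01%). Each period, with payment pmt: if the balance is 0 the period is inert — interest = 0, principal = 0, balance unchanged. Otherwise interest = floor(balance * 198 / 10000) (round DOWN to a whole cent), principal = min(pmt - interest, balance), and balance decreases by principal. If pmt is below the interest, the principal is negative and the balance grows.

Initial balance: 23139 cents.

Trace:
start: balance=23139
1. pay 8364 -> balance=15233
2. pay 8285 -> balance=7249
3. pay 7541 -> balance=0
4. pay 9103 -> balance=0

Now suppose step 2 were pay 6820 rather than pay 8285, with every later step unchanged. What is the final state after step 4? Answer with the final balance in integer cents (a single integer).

0

(re-executing from step 2 with the substitution; state before step 2: balance=15233)
2. pay 6820 -> balance=8714
3. pay 7541 -> balance=1345
4. pay 9103 -> balance=0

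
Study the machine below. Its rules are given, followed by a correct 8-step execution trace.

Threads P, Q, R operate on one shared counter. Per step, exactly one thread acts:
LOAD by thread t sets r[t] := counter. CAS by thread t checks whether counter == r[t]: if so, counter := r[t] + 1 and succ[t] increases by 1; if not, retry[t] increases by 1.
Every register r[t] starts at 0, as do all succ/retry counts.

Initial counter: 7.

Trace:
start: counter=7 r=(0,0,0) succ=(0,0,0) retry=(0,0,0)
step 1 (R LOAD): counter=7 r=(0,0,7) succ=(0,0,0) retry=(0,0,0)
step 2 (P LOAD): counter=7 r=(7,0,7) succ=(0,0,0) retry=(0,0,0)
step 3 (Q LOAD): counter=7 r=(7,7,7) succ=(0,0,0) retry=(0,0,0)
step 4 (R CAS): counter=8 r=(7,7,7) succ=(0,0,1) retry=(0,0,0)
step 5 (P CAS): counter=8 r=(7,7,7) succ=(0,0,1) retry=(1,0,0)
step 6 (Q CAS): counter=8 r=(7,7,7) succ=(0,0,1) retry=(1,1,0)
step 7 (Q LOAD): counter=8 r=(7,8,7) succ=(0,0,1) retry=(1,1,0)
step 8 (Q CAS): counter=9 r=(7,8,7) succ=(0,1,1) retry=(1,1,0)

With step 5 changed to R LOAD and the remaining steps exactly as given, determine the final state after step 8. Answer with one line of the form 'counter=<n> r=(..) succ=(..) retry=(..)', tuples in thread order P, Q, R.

counter=9 r=(7,8,8) succ=(0,1,1) retry=(0,1,0)

(re-executing from step 5 with the substitution; state before step 5: counter=8 r=(7,7,7) succ=(0,0,1) retry=(0,0,0))
step 5 (R LOAD): counter=8 r=(7,7,8) succ=(0,0,1) retry=(0,0,0)
step 6 (Q CAS): counter=8 r=(7,7,8) succ=(0,0,1) retry=(0,1,0)
step 7 (Q LOAD): counter=8 r=(7,8,8) succ=(0,0,1) retry=(0,1,0)
step 8 (Q CAS): counter=9 r=(7,8,8) succ=(0,1,1) retry=(0,1,0)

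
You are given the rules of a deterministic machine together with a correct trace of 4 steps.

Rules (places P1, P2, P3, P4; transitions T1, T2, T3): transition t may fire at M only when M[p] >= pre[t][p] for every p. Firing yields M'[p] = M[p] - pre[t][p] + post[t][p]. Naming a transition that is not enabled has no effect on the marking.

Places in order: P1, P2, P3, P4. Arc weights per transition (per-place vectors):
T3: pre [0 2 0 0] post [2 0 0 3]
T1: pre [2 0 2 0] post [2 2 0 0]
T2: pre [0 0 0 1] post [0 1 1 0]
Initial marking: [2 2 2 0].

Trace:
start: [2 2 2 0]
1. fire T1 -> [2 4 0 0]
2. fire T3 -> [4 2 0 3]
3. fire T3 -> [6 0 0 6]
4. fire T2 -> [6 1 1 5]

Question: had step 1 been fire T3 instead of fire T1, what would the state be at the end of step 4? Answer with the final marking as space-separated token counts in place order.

(re-executing from step 1 with the substitution; state before step 1: [2 2 2 0])
1. fire T3 -> [4 0 2 3]
2. fire T3 -> [4 0 2 3]
3. fire T3 -> [4 0 2 3]
4. fire T2 -> [4 1 3 2]

4 1 3 2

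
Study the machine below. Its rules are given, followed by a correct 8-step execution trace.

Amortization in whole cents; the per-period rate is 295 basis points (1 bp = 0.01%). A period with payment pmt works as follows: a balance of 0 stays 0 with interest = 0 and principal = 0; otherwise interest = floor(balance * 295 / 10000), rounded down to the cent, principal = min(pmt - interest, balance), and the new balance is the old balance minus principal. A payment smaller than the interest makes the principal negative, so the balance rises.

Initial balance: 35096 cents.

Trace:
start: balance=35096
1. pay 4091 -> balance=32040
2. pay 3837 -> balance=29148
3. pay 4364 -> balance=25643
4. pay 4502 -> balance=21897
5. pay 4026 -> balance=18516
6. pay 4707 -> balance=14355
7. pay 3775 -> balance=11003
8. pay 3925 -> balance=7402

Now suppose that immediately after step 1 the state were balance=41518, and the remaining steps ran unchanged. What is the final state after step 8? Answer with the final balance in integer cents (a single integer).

state after step 1 := balance=41518
2. pay 3837 -> balance=38905
3. pay 4364 -> balance=35688
4. pay 4502 -> balance=32238
5. pay 4026 -> balance=29163
6. pay 4707 -> balance=25316
7. pay 3775 -> balance=22287
8. pay 3925 -> balance=19019

19019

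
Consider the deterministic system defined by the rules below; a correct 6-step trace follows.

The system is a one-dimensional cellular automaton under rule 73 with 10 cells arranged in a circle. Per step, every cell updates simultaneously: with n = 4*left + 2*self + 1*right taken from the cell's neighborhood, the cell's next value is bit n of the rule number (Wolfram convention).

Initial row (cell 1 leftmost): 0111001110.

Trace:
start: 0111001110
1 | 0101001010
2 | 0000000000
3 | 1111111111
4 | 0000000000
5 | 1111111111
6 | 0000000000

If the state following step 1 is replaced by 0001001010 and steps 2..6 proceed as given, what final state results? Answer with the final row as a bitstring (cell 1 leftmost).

1101011010

state after step 1 := 0001001010
2 | 1100000000
3 | 1101111110
4 | 1101000010
5 | 1100011000
6 | 1101011010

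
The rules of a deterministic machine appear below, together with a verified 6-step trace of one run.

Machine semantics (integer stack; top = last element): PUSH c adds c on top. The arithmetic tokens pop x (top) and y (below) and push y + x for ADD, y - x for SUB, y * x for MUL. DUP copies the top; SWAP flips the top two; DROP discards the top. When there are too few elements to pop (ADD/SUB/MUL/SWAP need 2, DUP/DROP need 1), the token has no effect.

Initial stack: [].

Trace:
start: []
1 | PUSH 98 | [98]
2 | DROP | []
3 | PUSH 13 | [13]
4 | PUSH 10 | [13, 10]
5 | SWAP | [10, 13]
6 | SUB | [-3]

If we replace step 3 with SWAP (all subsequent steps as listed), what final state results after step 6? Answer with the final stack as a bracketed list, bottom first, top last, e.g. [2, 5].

[10]

(re-executing from step 3 with the substitution; state before step 3: [])
3 | SWAP | []
4 | PUSH 10 | [10]
5 | SWAP | [10]
6 | SUB | [10]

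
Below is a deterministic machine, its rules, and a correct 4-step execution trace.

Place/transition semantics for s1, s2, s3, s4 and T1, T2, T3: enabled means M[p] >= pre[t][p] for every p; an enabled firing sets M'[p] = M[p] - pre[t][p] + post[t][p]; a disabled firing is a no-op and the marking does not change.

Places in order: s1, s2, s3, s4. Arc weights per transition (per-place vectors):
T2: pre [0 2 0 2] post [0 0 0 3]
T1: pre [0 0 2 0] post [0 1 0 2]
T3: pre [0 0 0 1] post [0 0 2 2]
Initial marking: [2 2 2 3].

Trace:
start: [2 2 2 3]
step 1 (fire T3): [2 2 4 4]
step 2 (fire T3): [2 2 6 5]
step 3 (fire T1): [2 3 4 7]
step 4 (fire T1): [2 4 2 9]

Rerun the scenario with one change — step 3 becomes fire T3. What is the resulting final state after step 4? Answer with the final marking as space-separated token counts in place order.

2 3 6 8

(re-executing from step 3 with the substitution; state before step 3: [2 2 6 5])
step 3 (fire T3): [2 2 8 6]
step 4 (fire T1): [2 3 6 8]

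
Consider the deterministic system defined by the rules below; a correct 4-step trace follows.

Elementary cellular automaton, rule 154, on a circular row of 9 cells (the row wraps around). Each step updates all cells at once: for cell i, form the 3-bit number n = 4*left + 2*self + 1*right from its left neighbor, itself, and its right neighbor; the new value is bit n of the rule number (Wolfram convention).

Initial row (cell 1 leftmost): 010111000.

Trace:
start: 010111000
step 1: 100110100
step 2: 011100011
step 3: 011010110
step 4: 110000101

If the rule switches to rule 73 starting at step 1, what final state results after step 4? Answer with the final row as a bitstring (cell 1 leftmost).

010101011

(re-executing steps 1..4 under rule 73; state before step 1: 010111000)
step 1: 000101011
step 2: 010000011
step 3: 000111011
step 4: 010101011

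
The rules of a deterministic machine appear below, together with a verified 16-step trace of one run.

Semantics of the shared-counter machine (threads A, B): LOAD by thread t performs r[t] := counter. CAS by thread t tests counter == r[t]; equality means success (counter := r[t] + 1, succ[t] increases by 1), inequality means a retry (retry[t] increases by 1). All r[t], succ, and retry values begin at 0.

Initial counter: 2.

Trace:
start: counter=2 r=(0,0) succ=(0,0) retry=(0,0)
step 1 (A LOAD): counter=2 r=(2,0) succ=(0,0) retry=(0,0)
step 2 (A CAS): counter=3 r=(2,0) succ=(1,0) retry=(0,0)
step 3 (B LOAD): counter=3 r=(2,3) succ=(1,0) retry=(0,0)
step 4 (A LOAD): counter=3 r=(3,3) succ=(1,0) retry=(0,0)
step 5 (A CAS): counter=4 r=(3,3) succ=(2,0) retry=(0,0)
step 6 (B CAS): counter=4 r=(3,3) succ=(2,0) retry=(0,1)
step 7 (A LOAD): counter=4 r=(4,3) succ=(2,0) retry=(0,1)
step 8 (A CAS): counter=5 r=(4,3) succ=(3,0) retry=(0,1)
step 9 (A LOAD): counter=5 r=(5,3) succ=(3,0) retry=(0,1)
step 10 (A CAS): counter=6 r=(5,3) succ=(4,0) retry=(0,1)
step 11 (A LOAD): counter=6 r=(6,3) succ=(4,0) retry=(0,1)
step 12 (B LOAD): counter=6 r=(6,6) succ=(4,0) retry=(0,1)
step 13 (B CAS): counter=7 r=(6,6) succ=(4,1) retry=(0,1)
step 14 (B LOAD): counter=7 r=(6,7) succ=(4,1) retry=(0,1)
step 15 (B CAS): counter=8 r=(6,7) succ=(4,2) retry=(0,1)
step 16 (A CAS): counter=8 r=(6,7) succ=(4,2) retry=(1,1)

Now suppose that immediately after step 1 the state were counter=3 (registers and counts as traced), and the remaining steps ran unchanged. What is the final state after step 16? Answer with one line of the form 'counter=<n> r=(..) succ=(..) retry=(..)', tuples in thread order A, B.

counter=8 r=(6,7) succ=(3,2) retry=(2,1)

state after step 1 := counter=3 r=(2,0) succ=(0,0) retry=(0,0)
step 2 (A CAS): counter=3 r=(2,0) succ=(0,0) retry=(1,0)
step 3 (B LOAD): counter=3 r=(2,3) succ=(0,0) retry=(1,0)
step 4 (A LOAD): counter=3 r=(3,3) succ=(0,0) retry=(1,0)
step 5 (A CAS): counter=4 r=(3,3) succ=(1,0) retry=(1,0)
step 6 (B CAS): counter=4 r=(3,3) succ=(1,0) retry=(1,1)
step 7 (A LOAD): counter=4 r=(4,3) succ=(1,0) retry=(1,1)
step 8 (A CAS): counter=5 r=(4,3) succ=(2,0) retry=(1,1)
step 9 (A LOAD): counter=5 r=(5,3) succ=(2,0) retry=(1,1)
step 10 (A CAS): counter=6 r=(5,3) succ=(3,0) retry=(1,1)
step 11 (A LOAD): counter=6 r=(6,3) succ=(3,0) retry=(1,1)
step 12 (B LOAD): counter=6 r=(6,6) succ=(3,0) retry=(1,1)
step 13 (B CAS): counter=7 r=(6,6) succ=(3,1) retry=(1,1)
step 14 (B LOAD): counter=7 r=(6,7) succ=(3,1) retry=(1,1)
step 15 (B CAS): counter=8 r=(6,7) succ=(3,2) retry=(1,1)
step 16 (A CAS): counter=8 r=(6,7) succ=(3,2) retry=(2,1)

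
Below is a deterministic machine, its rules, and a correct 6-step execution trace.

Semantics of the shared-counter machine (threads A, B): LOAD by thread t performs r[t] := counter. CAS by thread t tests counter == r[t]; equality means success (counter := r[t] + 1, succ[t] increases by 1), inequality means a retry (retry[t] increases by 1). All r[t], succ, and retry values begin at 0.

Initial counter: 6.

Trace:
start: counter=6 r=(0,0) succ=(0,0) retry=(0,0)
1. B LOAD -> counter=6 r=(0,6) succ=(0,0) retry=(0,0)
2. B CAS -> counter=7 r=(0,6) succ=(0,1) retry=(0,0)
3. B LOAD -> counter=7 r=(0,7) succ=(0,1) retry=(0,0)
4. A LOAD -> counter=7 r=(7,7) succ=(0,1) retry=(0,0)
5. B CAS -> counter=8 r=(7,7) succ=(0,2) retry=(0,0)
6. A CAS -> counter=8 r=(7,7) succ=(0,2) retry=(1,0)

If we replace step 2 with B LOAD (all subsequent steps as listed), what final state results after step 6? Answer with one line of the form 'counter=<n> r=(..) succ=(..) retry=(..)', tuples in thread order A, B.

counter=7 r=(6,6) succ=(0,1) retry=(1,0)

(re-executing from step 2 with the substitution; state before step 2: counter=6 r=(0,6) succ=(0,0) retry=(0,0))
2. B LOAD -> counter=6 r=(0,6) succ=(0,0) retry=(0,0)
3. B LOAD -> counter=6 r=(0,6) succ=(0,0) retry=(0,0)
4. A LOAD -> counter=6 r=(6,6) succ=(0,0) retry=(0,0)
5. B CAS -> counter=7 r=(6,6) succ=(0,1) retry=(0,0)
6. A CAS -> counter=7 r=(6,6) succ=(0,1) retry=(1,0)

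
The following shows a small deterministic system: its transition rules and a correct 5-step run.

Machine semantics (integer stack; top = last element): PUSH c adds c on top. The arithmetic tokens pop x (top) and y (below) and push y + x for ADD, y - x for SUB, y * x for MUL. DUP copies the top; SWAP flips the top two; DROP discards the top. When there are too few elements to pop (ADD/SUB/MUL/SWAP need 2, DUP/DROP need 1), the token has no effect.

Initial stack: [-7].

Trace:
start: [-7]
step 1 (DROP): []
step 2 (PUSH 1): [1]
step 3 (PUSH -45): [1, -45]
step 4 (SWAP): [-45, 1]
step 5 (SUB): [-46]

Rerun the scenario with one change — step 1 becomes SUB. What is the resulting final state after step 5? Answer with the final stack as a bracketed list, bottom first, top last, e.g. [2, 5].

[-7, -46]

(re-executing from step 1 with the substitution; state before step 1: [-7])
step 1 (SUB): [-7]
step 2 (PUSH 1): [-7, 1]
step 3 (PUSH -45): [-7, 1, -45]
step 4 (SWAP): [-7, -45, 1]
step 5 (SUB): [-7, -46]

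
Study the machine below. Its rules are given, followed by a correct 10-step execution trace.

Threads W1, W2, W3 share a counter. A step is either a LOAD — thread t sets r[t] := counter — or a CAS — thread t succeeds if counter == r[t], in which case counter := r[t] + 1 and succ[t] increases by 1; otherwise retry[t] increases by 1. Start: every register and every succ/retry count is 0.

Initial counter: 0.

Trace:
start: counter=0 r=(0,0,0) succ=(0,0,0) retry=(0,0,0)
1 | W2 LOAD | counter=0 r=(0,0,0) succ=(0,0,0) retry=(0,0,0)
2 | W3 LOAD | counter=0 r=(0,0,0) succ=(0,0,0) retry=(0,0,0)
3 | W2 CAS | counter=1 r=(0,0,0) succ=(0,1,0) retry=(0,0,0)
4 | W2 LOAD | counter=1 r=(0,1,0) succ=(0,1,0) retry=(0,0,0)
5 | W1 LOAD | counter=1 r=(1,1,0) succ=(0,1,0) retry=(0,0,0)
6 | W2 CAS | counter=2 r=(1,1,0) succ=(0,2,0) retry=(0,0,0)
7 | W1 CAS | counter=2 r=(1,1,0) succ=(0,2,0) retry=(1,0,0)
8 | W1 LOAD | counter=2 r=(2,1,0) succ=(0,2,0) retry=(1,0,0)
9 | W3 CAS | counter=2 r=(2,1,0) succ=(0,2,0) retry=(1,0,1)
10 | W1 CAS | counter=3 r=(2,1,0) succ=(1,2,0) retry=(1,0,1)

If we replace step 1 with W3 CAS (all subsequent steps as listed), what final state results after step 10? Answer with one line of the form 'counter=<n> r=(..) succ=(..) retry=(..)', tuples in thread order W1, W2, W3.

(re-executing from step 1 with the substitution; state before step 1: counter=0 r=(0,0,0) succ=(0,0,0) retry=(0,0,0))
1 | W3 CAS | counter=1 r=(0,0,0) succ=(0,0,1) retry=(0,0,0)
2 | W3 LOAD | counter=1 r=(0,0,1) succ=(0,0,1) retry=(0,0,0)
3 | W2 CAS | counter=1 r=(0,0,1) succ=(0,0,1) retry=(0,1,0)
4 | W2 LOAD | counter=1 r=(0,1,1) succ=(0,0,1) retry=(0,1,0)
5 | W1 LOAD | counter=1 r=(1,1,1) succ=(0,0,1) retry=(0,1,0)
6 | W2 CAS | counter=2 r=(1,1,1) succ=(0,1,1) retry=(0,1,0)
7 | W1 CAS | counter=2 r=(1,1,1) succ=(0,1,1) retry=(1,1,0)
8 | W1 LOAD | counter=2 r=(2,1,1) succ=(0,1,1) retry=(1,1,0)
9 | W3 CAS | counter=2 r=(2,1,1) succ=(0,1,1) retry=(1,1,1)
10 | W1 CAS | counter=3 r=(2,1,1) succ=(1,1,1) retry=(1,1,1)

counter=3 r=(2,1,1) succ=(1,1,1) retry=(1,1,1)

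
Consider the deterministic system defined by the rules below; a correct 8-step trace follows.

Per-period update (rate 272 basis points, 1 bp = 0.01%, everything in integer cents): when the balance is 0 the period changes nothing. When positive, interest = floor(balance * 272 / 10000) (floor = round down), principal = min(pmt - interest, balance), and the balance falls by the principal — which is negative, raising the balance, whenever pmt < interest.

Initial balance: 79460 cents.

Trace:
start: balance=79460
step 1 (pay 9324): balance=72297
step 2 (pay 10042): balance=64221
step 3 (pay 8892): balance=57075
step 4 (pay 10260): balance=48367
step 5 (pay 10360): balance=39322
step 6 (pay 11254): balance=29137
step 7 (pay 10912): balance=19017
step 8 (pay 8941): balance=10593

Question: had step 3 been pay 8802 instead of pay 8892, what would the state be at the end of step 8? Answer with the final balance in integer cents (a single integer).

(re-executing from step 3 with the substitution; state before step 3: balance=64221)
step 3 (pay 8802): balance=57165
step 4 (pay 10260): balance=48459
step 5 (pay 10360): balance=39417
step 6 (pay 11254): balance=29235
step 7 (pay 10912): balance=19118
step 8 (pay 8941): balance=10697

10697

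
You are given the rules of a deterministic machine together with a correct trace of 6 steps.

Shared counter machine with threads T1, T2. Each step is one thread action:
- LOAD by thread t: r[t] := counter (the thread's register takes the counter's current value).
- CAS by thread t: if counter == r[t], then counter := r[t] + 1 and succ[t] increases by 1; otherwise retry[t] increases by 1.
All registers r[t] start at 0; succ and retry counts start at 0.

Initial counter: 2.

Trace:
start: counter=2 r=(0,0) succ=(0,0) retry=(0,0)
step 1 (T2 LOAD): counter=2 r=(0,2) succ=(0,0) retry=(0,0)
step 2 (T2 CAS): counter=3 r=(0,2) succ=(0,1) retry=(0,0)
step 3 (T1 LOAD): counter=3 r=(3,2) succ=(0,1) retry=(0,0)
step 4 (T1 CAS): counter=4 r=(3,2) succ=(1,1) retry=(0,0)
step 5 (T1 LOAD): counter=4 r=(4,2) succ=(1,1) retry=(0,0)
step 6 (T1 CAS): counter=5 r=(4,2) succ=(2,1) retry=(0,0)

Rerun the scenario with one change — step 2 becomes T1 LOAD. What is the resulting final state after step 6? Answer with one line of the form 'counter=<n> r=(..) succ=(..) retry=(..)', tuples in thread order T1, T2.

(re-executing from step 2 with the substitution; state before step 2: counter=2 r=(0,2) succ=(0,0) retry=(0,0))
step 2 (T1 LOAD): counter=2 r=(2,2) succ=(0,0) retry=(0,0)
step 3 (T1 LOAD): counter=2 r=(2,2) succ=(0,0) retry=(0,0)
step 4 (T1 CAS): counter=3 r=(2,2) succ=(1,0) retry=(0,0)
step 5 (T1 LOAD): counter=3 r=(3,2) succ=(1,0) retry=(0,0)
step 6 (T1 CAS): counter=4 r=(3,2) succ=(2,0) retry=(0,0)

counter=4 r=(3,2) succ=(2,0) retry=(0,0)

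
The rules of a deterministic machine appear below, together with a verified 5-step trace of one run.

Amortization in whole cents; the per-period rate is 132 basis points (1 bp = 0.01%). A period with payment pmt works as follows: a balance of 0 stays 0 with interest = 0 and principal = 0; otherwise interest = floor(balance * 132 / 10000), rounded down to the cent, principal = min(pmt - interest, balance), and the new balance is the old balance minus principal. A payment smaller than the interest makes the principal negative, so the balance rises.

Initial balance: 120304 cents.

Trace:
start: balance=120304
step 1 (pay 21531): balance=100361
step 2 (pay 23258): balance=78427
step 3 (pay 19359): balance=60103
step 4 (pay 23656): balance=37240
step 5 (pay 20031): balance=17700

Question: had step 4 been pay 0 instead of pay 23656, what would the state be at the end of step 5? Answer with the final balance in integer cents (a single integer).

(re-executing from step 4 with the substitution; state before step 4: balance=60103)
step 4 (pay 0): balance=60896
step 5 (pay 20031): balance=41668

41668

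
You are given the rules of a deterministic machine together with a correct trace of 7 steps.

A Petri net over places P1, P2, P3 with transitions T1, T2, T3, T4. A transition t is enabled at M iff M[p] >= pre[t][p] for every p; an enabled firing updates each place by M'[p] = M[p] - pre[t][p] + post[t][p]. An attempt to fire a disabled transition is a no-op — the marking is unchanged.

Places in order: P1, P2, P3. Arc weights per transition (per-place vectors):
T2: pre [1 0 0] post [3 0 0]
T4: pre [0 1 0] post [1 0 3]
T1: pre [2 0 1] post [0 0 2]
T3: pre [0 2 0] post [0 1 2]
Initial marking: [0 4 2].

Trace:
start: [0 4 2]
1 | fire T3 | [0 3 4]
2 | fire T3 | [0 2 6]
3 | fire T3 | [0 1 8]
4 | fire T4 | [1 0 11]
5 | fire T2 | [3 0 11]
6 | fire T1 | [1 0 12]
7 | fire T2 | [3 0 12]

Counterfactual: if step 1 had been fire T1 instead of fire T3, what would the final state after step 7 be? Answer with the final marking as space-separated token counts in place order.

3 1 10

(re-executing from step 1 with the substitution; state before step 1: [0 4 2])
1 | fire T1 | [0 4 2]
2 | fire T3 | [0 3 4]
3 | fire T3 | [0 2 6]
4 | fire T4 | [1 1 9]
5 | fire T2 | [3 1 9]
6 | fire T1 | [1 1 10]
7 | fire T2 | [3 1 10]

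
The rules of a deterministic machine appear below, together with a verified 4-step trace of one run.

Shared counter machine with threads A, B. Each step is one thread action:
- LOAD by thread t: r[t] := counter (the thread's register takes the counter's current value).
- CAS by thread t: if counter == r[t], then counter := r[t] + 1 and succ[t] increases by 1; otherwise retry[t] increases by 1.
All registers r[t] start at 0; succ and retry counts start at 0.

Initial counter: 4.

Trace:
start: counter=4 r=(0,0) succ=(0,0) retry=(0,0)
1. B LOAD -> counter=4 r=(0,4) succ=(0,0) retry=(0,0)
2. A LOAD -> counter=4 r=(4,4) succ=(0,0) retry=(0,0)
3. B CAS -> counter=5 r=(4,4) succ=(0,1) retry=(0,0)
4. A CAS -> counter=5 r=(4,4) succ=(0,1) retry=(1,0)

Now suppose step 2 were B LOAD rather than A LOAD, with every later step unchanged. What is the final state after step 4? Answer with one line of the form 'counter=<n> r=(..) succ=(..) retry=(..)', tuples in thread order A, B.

counter=5 r=(0,4) succ=(0,1) retry=(1,0)

(re-executing from step 2 with the substitution; state before step 2: counter=4 r=(0,4) succ=(0,0) retry=(0,0))
2. B LOAD -> counter=4 r=(0,4) succ=(0,0) retry=(0,0)
3. B CAS -> counter=5 r=(0,4) succ=(0,1) retry=(0,0)
4. A CAS -> counter=5 r=(0,4) succ=(0,1) retry=(1,0)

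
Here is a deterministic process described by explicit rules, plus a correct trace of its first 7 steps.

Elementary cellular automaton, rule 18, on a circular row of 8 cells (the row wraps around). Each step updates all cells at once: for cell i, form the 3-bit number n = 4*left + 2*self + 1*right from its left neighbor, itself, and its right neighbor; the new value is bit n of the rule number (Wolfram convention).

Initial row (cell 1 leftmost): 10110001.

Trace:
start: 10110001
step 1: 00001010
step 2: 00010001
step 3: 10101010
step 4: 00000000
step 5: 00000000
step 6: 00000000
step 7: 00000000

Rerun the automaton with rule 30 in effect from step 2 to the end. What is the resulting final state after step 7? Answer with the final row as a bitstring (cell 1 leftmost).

(re-executing steps 2..7 under rule 30; state before step 2: 00001010)
step 2: 00011011
step 3: 10110010
step 4: 10101110
step 5: 10101000
step 6: 10101101
step 7: 00101001

00101001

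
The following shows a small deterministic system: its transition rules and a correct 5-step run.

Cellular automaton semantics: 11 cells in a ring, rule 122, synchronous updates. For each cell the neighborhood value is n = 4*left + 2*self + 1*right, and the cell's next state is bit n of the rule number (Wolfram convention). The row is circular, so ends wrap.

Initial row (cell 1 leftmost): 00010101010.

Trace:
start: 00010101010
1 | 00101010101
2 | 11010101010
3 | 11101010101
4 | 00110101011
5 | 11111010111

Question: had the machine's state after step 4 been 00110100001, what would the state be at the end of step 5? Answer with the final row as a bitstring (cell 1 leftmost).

state after step 4 := 00110100001
5 | 11111010010

11111010010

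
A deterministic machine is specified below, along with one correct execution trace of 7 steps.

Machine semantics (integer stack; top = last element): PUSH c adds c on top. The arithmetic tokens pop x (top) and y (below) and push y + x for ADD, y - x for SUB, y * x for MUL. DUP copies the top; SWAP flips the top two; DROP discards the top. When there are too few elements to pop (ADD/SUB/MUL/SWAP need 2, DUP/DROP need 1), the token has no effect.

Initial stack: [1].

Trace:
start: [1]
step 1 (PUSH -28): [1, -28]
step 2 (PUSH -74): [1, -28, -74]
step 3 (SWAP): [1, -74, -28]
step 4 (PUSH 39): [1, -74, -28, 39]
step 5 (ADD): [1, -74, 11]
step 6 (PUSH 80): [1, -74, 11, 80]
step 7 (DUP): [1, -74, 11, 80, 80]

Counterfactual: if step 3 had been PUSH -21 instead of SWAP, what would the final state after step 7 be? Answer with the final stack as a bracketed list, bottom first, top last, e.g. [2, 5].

(re-executing from step 3 with the substitution; state before step 3: [1, -28, -74])
step 3 (PUSH -21): [1, -28, -74, -21]
step 4 (PUSH 39): [1, -28, -74, -21, 39]
step 5 (ADD): [1, -28, -74, 18]
step 6 (PUSH 80): [1, -28, -74, 18, 80]
step 7 (DUP): [1, -28, -74, 18, 80, 80]

[1, -28, -74, 18, 80, 80]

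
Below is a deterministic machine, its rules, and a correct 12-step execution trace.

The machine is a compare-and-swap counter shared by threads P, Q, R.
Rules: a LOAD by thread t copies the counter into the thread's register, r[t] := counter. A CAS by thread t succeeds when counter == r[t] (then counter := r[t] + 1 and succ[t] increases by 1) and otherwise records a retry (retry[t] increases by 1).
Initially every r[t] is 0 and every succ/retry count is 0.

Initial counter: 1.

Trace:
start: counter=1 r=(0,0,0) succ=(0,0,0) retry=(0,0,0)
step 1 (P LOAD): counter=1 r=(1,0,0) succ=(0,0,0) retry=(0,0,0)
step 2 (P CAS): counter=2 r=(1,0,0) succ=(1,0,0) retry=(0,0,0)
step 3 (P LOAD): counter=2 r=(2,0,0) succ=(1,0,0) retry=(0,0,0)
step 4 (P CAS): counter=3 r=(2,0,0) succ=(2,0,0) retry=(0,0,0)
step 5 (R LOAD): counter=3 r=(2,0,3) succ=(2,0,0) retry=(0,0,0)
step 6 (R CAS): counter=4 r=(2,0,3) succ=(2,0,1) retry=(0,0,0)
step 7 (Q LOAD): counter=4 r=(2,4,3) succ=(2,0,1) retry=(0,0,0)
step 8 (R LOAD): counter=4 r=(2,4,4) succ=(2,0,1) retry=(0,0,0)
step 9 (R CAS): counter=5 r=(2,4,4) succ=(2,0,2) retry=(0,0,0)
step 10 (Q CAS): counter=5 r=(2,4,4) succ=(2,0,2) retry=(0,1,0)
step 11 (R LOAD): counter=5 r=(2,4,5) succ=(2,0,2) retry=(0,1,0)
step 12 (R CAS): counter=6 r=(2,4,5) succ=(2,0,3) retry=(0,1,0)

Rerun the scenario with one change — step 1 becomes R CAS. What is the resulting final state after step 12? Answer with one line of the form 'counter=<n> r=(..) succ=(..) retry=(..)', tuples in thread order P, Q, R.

(re-executing from step 1 with the substitution; state before step 1: counter=1 r=(0,0,0) succ=(0,0,0) retry=(0,0,0))
step 1 (R CAS): counter=1 r=(0,0,0) succ=(0,0,0) retry=(0,0,1)
step 2 (P CAS): counter=1 r=(0,0,0) succ=(0,0,0) retry=(1,0,1)
step 3 (P LOAD): counter=1 r=(1,0,0) succ=(0,0,0) retry=(1,0,1)
step 4 (P CAS): counter=2 r=(1,0,0) succ=(1,0,0) retry=(1,0,1)
step 5 (R LOAD): counter=2 r=(1,0,2) succ=(1,0,0) retry=(1,0,1)
step 6 (R CAS): counter=3 r=(1,0,2) succ=(1,0,1) retry=(1,0,1)
step 7 (Q LOAD): counter=3 r=(1,3,2) succ=(1,0,1) retry=(1,0,1)
step 8 (R LOAD): counter=3 r=(1,3,3) succ=(1,0,1) retry=(1,0,1)
step 9 (R CAS): counter=4 r=(1,3,3) succ=(1,0,2) retry=(1,0,1)
step 10 (Q CAS): counter=4 r=(1,3,3) succ=(1,0,2) retry=(1,1,1)
step 11 (R LOAD): counter=4 r=(1,3,4) succ=(1,0,2) retry=(1,1,1)
step 12 (R CAS): counter=5 r=(1,3,4) succ=(1,0,3) retry=(1,1,1)

counter=5 r=(1,3,4) succ=(1,0,3) retry=(1,1,1)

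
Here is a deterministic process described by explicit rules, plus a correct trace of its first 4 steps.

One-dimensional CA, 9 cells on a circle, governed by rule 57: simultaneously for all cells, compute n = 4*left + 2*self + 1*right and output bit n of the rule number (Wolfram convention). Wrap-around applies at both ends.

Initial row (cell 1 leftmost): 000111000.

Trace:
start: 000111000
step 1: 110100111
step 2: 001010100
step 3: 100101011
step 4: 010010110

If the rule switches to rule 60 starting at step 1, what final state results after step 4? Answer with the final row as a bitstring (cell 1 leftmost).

(re-executing steps 1..4 under rule 60; state before step 1: 000111000)
step 1: 000100100
step 2: 000110110
step 3: 000101101
step 4: 100111011

100111011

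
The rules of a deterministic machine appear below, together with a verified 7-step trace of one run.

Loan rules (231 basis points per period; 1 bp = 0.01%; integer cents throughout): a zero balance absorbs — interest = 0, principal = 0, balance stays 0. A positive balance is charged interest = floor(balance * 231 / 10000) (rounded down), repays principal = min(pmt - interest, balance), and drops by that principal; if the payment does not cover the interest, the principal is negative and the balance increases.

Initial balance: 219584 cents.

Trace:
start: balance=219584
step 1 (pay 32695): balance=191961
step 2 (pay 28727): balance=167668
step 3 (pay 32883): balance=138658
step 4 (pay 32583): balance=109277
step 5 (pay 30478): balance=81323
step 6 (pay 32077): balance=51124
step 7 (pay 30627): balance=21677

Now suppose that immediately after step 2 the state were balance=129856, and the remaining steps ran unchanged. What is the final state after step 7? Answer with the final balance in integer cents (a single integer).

state after step 2 := balance=129856
step 3 (pay 32883): balance=99972
step 4 (pay 32583): balance=69698
step 5 (pay 30478): balance=40830
step 6 (pay 32077): balance=9696
step 7 (pay 30627): balance=0

0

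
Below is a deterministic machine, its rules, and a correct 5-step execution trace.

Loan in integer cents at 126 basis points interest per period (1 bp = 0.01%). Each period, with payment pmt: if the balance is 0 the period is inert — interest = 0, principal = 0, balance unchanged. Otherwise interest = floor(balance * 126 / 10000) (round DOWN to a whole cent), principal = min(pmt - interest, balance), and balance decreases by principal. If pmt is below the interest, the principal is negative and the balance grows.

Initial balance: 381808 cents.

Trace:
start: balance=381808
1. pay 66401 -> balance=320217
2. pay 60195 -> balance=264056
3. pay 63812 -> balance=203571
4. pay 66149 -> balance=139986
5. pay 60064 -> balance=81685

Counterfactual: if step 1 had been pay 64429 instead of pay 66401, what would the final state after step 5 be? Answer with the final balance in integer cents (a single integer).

(re-executing from step 1 with the substitution; state before step 1: balance=381808)
1. pay 64429 -> balance=322189
2. pay 60195 -> balance=266053
3. pay 63812 -> balance=205593
4. pay 66149 -> balance=142034
5. pay 60064 -> balance=83759

83759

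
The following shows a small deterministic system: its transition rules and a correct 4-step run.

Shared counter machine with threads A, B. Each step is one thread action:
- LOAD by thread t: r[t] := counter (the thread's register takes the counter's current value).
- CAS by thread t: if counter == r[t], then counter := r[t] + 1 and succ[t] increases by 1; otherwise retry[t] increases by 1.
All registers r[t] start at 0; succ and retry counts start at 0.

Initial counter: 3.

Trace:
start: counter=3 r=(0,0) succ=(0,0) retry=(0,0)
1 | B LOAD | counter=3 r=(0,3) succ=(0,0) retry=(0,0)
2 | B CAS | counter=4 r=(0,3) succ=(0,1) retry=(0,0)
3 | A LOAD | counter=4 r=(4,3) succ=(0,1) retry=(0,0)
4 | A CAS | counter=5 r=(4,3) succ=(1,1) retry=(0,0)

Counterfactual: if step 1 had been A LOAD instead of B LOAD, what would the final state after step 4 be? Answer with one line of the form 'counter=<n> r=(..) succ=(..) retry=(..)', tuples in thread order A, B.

(re-executing from step 1 with the substitution; state before step 1: counter=3 r=(0,0) succ=(0,0) retry=(0,0))
1 | A LOAD | counter=3 r=(3,0) succ=(0,0) retry=(0,0)
2 | B CAS | counter=3 r=(3,0) succ=(0,0) retry=(0,1)
3 | A LOAD | counter=3 r=(3,0) succ=(0,0) retry=(0,1)
4 | A CAS | counter=4 r=(3,0) succ=(1,0) retry=(0,1)

counter=4 r=(3,0) succ=(1,0) retry=(0,1)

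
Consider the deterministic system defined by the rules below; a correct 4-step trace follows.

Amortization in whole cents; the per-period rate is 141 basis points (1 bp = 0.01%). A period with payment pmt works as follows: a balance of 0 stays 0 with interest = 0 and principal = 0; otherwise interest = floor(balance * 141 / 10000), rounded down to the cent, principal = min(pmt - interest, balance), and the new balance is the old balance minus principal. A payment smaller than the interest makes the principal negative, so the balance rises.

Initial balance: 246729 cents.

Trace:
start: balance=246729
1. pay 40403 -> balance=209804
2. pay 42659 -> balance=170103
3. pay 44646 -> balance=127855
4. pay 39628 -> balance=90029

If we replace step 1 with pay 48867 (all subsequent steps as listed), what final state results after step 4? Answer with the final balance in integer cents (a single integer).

81202

(re-executing from step 1 with the substitution; state before step 1: balance=246729)
1. pay 48867 -> balance=201340
2. pay 42659 -> balance=161519
3. pay 44646 -> balance=119150
4. pay 39628 -> balance=81202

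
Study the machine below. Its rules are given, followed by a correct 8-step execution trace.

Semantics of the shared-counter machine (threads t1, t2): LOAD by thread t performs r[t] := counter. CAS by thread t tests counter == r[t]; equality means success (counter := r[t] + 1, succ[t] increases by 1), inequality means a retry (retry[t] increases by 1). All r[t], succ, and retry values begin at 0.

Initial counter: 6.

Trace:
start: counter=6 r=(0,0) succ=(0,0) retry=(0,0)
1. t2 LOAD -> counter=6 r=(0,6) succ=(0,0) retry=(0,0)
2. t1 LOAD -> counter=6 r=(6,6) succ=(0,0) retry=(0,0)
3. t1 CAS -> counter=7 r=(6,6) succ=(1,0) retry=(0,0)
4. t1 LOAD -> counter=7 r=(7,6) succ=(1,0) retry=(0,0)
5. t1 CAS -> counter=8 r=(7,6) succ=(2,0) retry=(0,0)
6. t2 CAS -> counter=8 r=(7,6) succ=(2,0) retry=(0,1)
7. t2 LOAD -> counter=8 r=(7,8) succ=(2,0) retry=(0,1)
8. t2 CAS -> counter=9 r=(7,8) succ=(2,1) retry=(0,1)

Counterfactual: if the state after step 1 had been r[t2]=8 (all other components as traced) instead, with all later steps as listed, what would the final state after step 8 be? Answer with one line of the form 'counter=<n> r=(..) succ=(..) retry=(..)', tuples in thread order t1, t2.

state after step 1 := counter=6 r=(0,8) succ=(0,0) retry=(0,0)
2. t1 LOAD -> counter=6 r=(6,8) succ=(0,0) retry=(0,0)
3. t1 CAS -> counter=7 r=(6,8) succ=(1,0) retry=(0,0)
4. t1 LOAD -> counter=7 r=(7,8) succ=(1,0) retry=(0,0)
5. t1 CAS -> counter=8 r=(7,8) succ=(2,0) retry=(0,0)
6. t2 CAS -> counter=9 r=(7,8) succ=(2,1) retry=(0,0)
7. t2 LOAD -> counter=9 r=(7,9) succ=(2,1) retry=(0,0)
8. t2 CAS -> counter=10 r=(7,9) succ=(2,2) retry=(0,0)

counter=10 r=(7,9) succ=(2,2) retry=(0,0)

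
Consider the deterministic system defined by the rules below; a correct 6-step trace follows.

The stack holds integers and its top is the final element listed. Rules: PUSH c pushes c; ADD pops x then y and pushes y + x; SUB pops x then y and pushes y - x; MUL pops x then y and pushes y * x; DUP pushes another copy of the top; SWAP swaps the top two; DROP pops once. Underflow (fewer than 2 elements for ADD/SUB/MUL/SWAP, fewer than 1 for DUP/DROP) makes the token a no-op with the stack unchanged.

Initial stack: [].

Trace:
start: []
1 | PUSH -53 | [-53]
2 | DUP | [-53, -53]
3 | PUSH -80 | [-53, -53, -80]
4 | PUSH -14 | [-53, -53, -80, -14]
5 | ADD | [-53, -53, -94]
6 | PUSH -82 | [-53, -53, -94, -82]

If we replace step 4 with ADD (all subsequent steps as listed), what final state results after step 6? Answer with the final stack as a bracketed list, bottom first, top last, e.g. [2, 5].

(re-executing from step 4 with the substitution; state before step 4: [-53, -53, -80])
4 | ADD | [-53, -133]
5 | ADD | [-186]
6 | PUSH -82 | [-186, -82]

[-186, -82]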